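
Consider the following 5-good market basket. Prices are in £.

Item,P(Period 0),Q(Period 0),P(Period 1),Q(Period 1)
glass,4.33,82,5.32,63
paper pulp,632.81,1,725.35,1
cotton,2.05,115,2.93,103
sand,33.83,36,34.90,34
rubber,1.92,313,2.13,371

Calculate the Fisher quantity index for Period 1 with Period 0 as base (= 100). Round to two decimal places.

Laspeyres component (base-period weights):
ΣP(Period 0)Q(Period 1) = 4.33×63 + 632.81×1 + 2.05×103 + 33.83×34 + 1.92×371 = 272.79 + 632.81 + 211.15 + 1150.22 + 712.32 = 2979.29
ΣP(Period 0)Q(Period 0) = 4.33×82 + 632.81×1 + 2.05×115 + 33.83×36 + 1.92×313 = 355.06 + 632.81 + 235.75 + 1217.88 + 600.96 = 3042.46
L = 2979.29 / 3042.46 × 100 = 97.9237
Paasche component (current-period weights):
ΣP(Period 1)Q(Period 1) = 5.32×63 + 725.35×1 + 2.93×103 + 34.90×34 + 2.13×371 = 335.16 + 725.35 + 301.79 + 1186.6 + 790.23 = 3339.13
ΣP(Period 1)Q(Period 0) = 5.32×82 + 725.35×1 + 2.93×115 + 34.90×36 + 2.13×313 = 436.24 + 725.35 + 336.95 + 1256.4 + 666.69 = 3421.63
P = 3339.13 / 3421.63 × 100 = 97.5889
Fisher = √(L × P) = √(97.9237 × 97.5889) = 97.7562

97.76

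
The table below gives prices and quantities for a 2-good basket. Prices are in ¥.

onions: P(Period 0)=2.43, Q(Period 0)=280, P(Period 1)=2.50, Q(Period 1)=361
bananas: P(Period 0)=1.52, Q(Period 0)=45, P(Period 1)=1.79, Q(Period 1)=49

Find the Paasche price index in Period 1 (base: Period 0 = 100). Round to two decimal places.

Paasche price index uses current-period quantities as weights.
ΣP(Period 1)·Q(Period 1) = 2.50×361 + 1.79×49 = 902.5 + 87.71 = 990.21
ΣP(Period 0)·Q(Period 1) = 2.43×361 + 1.52×49 = 877.23 + 74.48 = 951.71
Index = 990.21 / 951.71 × 100 = 104.0453

104.05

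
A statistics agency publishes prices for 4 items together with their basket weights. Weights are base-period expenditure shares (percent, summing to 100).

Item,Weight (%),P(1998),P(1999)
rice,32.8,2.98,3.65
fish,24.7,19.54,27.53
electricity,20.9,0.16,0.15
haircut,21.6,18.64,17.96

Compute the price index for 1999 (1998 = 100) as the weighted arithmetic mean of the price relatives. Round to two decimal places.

115.38

rice: 32.8 × (3.65/2.98) = 32.8 × 1.224832 = 40.1745
fish: 24.7 × (27.53/19.54) = 24.7 × 1.408905 = 34.7999
electricity: 20.9 × (0.15/0.16) = 20.9 × 0.937500 = 19.5938
haircut: 21.6 × (17.96/18.64) = 21.6 × 0.963519 = 20.8120
Index = Σ wᵢ·(p₁ᵢ/p₀ᵢ) = 40.1745 + 34.7999 + 19.5938 + 20.8120 = 115.3802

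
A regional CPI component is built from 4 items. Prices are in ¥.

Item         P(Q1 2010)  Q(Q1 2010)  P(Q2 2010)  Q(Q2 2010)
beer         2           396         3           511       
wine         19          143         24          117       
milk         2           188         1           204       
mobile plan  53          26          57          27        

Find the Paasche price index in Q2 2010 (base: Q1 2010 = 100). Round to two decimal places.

119.67

Paasche price index uses current-period quantities as weights.
ΣP(Q2 2010)·Q(Q2 2010) = 3×511 + 24×117 + 1×204 + 57×27 = 1533 + 2808 + 204 + 1539 = 6084
ΣP(Q1 2010)·Q(Q2 2010) = 2×511 + 19×117 + 2×204 + 53×27 = 1022 + 2223 + 408 + 1431 = 5084
Index = 6084 / 5084 × 100 = 119.6696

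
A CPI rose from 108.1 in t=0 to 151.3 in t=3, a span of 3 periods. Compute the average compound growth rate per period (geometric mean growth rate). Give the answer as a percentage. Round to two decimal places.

11.86%

Growth factor = (151.3/108.1)^(1/3) = (1.399630)^(1/3) = 1.118590
Growth rate = 1.118590 − 1 = 0.118590 = 11.8590%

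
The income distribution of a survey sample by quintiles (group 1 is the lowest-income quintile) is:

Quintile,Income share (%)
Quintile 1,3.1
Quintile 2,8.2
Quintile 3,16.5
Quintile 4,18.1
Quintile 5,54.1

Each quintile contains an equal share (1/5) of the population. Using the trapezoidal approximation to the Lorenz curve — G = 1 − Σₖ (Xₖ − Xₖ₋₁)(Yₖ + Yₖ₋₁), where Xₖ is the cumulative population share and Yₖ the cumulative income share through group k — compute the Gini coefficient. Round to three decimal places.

0.448

Cumulative income shares Yₖ: 0.0310, 0.1130, 0.2780, 0.4590, 1.0000
Σ (Xₖ−Xₖ₋₁)(Yₖ+Yₖ₋₁) = (1/5)(0.0310+0.0000) + (1/5)(0.1130+0.0310) + (1/5)(0.2780+0.1130) + (1/5)(0.4590+0.2780) + (1/5)(1.0000+0.4590)
  = 0.0062 + 0.0288 + 0.0782 + 0.1474 + 0.2918 = 0.5524
G = 1 − 0.5524 = 0.4476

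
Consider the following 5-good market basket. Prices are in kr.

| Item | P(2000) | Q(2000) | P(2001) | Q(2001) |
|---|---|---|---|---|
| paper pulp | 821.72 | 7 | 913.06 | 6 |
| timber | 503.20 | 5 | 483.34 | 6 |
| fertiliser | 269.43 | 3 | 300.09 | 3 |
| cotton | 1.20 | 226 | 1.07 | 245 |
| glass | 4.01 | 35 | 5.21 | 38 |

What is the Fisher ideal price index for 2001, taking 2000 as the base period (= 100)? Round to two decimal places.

Laspeyres component (base-period weights):
ΣP(2001)Q(2000) = 913.06×7 + 483.34×5 + 300.09×3 + 1.07×226 + 5.21×35 = 6391.42 + 2416.7 + 900.27 + 241.82 + 182.35 = 10132.56
ΣP(2000)Q(2000) = 821.72×7 + 503.20×5 + 269.43×3 + 1.20×226 + 4.01×35 = 5752.04 + 2516 + 808.29 + 271.2 + 140.35 = 9487.88
L = 10132.56 / 9487.88 × 100 = 106.7948
Paasche component (current-period weights):
ΣP(2001)Q(2001) = 913.06×6 + 483.34×6 + 300.09×3 + 1.07×245 + 5.21×38 = 5478.36 + 2900.04 + 900.27 + 262.15 + 197.98 = 9738.8
ΣP(2000)Q(2001) = 821.72×6 + 503.20×6 + 269.43×3 + 1.20×245 + 4.01×38 = 4930.32 + 3019.2 + 808.29 + 294 + 152.38 = 9204.19
P = 9738.8 / 9204.19 × 100 = 105.8083
Fisher = √(L × P) = √(106.7948 × 105.8083) = 106.3004

106.30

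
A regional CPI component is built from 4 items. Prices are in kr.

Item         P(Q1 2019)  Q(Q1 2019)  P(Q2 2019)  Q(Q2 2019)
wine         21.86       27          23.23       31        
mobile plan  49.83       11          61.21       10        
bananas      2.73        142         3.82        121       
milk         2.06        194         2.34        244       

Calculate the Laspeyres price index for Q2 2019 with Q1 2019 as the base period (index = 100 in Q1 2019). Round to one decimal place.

119.3

Laspeyres price index uses base-period quantities as weights.
ΣP(Q2 2019)·Q(Q1 2019) = 23.23×27 + 61.21×11 + 3.82×142 + 2.34×194 = 627.21 + 673.31 + 542.44 + 453.96 = 2296.92
ΣP(Q1 2019)·Q(Q1 2019) = 21.86×27 + 49.83×11 + 2.73×142 + 2.06×194 = 590.22 + 548.13 + 387.66 + 399.64 = 1925.65
Index = 2296.92 / 1925.65 × 100 = 119.2802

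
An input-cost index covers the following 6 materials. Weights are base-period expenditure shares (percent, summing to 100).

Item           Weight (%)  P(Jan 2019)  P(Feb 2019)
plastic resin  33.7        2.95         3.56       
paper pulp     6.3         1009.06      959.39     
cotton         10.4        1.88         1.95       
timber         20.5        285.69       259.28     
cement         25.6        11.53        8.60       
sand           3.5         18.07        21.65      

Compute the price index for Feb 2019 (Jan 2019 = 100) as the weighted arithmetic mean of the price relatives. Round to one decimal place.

99.3

plastic resin: 33.7 × (3.56/2.95) = 33.7 × 1.206780 = 40.6685
paper pulp: 6.3 × (959.39/1009.06) = 6.3 × 0.950776 = 5.9899
cotton: 10.4 × (1.95/1.88) = 10.4 × 1.037234 = 10.7872
timber: 20.5 × (259.28/285.69) = 20.5 × 0.907557 = 18.6049
cement: 25.6 × (8.60/11.53) = 25.6 × 0.745880 = 19.0945
sand: 3.5 × (21.65/18.07) = 3.5 × 1.198118 = 4.1934
Index = Σ wᵢ·(p₁ᵢ/p₀ᵢ) = 40.6685 + 5.9899 + 10.7872 + 18.6049 + 19.0945 + 4.1934 = 99.3385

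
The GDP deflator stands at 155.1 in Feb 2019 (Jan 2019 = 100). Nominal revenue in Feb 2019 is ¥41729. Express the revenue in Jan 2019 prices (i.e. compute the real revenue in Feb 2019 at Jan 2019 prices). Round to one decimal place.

26904.6

Real = Nominal ÷ (Index/100) = 41729 ÷ (155.1/100)
     = 41729 ÷ 1.551 = 26904.5777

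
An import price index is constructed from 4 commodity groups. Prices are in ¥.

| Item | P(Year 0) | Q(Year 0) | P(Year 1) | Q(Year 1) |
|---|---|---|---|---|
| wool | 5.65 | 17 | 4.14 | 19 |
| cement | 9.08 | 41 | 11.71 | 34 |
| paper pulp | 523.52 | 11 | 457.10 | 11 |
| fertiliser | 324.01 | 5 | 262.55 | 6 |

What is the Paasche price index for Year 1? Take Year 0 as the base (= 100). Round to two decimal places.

87.21

Paasche price index uses current-period quantities as weights.
ΣP(Year 1)·Q(Year 1) = 4.14×19 + 11.71×34 + 457.10×11 + 262.55×6 = 78.66 + 398.14 + 5028.1 + 1575.3 = 7080.2
ΣP(Year 0)·Q(Year 1) = 5.65×19 + 9.08×34 + 523.52×11 + 324.01×6 = 107.35 + 308.72 + 5758.72 + 1944.06 = 8118.85
Index = 7080.2 / 8118.85 × 100 = 87.2069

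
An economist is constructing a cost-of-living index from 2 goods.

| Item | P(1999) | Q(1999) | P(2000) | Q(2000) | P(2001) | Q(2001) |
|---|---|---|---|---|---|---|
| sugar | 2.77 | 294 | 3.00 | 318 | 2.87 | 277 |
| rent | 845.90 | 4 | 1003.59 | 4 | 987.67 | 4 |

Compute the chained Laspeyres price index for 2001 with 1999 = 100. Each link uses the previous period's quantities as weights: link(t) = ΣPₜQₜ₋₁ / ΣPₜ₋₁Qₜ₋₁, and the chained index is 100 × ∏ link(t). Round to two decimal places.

114.17

Link 1999→2000:
ΣP(2000)Q(1999) = 3.00×294 + 1003.59×4 = 882 + 4014.36 = 4896.36
ΣP(1999)Q(1999) = 2.77×294 + 845.90×4 = 814.38 + 3383.6 = 4197.98
link = 4896.36/4197.98 = 1.166361
Link 2000→2001:
ΣP(2001)Q(2000) = 2.87×318 + 987.67×4 = 912.66 + 3950.68 = 4863.34
ΣP(2000)Q(2000) = 3.00×318 + 1003.59×4 = 954 + 4014.36 = 4968.36
link = 4863.34/4968.36 = 0.978862
Chained index = 100 × 1.166361 × 0.978862 = 114.1707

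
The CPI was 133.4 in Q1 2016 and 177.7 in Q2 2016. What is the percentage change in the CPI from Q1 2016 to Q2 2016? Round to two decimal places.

33.21%

Change = (177.7 − 133.4) / 133.4 × 100
       = 44.3 / 133.4 × 100 = 33.2084%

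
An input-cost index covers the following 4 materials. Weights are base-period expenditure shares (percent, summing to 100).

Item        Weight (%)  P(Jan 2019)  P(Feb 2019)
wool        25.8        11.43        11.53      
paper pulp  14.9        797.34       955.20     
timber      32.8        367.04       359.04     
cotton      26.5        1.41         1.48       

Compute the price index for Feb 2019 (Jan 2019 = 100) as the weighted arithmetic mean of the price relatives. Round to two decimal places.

103.78

wool: 25.8 × (11.53/11.43) = 25.8 × 1.008749 = 26.0257
paper pulp: 14.9 × (955.20/797.34) = 14.9 × 1.197983 = 17.8500
timber: 32.8 × (359.04/367.04) = 32.8 × 0.978204 = 32.0851
cotton: 26.5 × (1.48/1.41) = 26.5 × 1.049645 = 27.8156
Index = Σ wᵢ·(p₁ᵢ/p₀ᵢ) = 26.0257 + 17.8500 + 32.0851 + 27.8156 = 103.7764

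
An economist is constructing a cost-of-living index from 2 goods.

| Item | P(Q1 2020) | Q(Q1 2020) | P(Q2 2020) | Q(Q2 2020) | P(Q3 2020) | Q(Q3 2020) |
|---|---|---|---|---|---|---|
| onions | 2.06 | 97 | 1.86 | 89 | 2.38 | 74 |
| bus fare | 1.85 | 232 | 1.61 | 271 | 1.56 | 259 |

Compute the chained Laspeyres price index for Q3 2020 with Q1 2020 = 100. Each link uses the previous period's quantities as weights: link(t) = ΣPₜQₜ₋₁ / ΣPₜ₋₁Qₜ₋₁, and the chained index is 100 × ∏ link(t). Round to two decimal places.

92.85

Link Q1 2020→Q2 2020:
ΣP(Q2 2020)Q(Q1 2020) = 1.86×97 + 1.61×232 = 180.42 + 373.52 = 553.94
ΣP(Q1 2020)Q(Q1 2020) = 2.06×97 + 1.85×232 = 199.82 + 429.2 = 629.02
link = 553.94/629.02 = 0.880640
Link Q2 2020→Q3 2020:
ΣP(Q3 2020)Q(Q2 2020) = 2.38×89 + 1.56×271 = 211.82 + 422.76 = 634.58
ΣP(Q2 2020)Q(Q2 2020) = 1.86×89 + 1.61×271 = 165.54 + 436.31 = 601.85
link = 634.58/601.85 = 1.054382
Chained index = 100 × 0.880640 × 1.054382 = 92.8531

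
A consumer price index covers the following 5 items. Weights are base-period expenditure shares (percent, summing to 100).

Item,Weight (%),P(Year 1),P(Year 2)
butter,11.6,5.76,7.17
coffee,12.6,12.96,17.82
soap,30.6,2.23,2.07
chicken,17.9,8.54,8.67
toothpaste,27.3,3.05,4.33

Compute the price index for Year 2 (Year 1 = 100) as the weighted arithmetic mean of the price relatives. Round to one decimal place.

117.1

butter: 11.6 × (7.17/5.76) = 11.6 × 1.244792 = 14.4396
coffee: 12.6 × (17.82/12.96) = 12.6 × 1.375000 = 17.3250
soap: 30.6 × (2.07/2.23) = 30.6 × 0.928251 = 28.4045
chicken: 17.9 × (8.67/8.54) = 17.9 × 1.015222 = 18.1725
toothpaste: 27.3 × (4.33/3.05) = 27.3 × 1.419672 = 38.7570
Index = Σ wᵢ·(p₁ᵢ/p₀ᵢ) = 14.4396 + 17.3250 + 28.4045 + 18.1725 + 38.7570 = 117.0986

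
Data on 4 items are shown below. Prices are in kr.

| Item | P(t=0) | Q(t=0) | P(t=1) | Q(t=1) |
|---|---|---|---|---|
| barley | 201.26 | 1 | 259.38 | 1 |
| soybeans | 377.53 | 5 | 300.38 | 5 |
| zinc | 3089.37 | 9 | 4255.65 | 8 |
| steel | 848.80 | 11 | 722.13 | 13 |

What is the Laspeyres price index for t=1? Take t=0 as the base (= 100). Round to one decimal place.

122.4

Laspeyres price index uses base-period quantities as weights.
ΣP(t=1)·Q(t=0) = 259.38×1 + 300.38×5 + 4255.65×9 + 722.13×11 = 259.38 + 1501.9 + 38300.85 + 7943.43 = 48005.56
ΣP(t=0)·Q(t=0) = 201.26×1 + 377.53×5 + 3089.37×9 + 848.80×11 = 201.26 + 1887.65 + 27804.33 + 9336.8 = 39230.04
Index = 48005.56 / 39230.04 × 100 = 122.3694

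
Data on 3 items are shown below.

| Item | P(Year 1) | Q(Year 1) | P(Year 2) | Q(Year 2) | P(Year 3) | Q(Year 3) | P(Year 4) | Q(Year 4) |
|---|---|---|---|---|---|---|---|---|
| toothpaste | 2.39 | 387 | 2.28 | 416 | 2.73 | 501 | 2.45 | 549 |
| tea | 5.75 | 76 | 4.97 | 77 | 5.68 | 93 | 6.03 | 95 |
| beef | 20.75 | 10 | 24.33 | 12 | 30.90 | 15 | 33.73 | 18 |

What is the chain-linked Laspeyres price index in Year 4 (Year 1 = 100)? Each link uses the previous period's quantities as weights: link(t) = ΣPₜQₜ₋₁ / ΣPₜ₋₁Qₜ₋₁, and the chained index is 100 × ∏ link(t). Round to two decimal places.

Link Year 1→Year 2:
ΣP(Year 2)Q(Year 1) = 2.28×387 + 4.97×76 + 24.33×10 = 882.36 + 377.72 + 243.3 = 1503.38
ΣP(Year 1)Q(Year 1) = 2.39×387 + 5.75×76 + 20.75×10 = 924.93 + 437 + 207.5 = 1569.43
link = 1503.38/1569.43 = 0.957915
Link Year 2→Year 3:
ΣP(Year 3)Q(Year 2) = 2.73×416 + 5.68×77 + 30.90×12 = 1135.68 + 437.36 + 370.8 = 1943.84
ΣP(Year 2)Q(Year 2) = 2.28×416 + 4.97×77 + 24.33×12 = 948.48 + 382.69 + 291.96 = 1623.13
link = 1943.84/1623.13 = 1.197587
Link Year 3→Year 4:
ΣP(Year 4)Q(Year 3) = 2.45×501 + 6.03×93 + 33.73×15 = 1227.45 + 560.79 + 505.95 = 2294.19
ΣP(Year 3)Q(Year 3) = 2.73×501 + 5.68×93 + 30.90×15 = 1367.73 + 528.24 + 463.5 = 2359.47
link = 2294.19/2359.47 = 0.972333
Chained index = 100 × 0.957915 × 1.197587 × 0.972333 = 111.5447

111.54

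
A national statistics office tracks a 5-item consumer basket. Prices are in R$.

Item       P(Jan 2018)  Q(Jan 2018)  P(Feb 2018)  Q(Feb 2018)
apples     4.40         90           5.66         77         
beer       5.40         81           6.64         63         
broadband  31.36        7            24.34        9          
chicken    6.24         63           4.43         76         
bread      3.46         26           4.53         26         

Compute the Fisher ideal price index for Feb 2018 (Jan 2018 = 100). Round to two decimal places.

102.60

Laspeyres component (base-period weights):
ΣP(Feb 2018)Q(Jan 2018) = 5.66×90 + 6.64×81 + 24.34×7 + 4.43×63 + 4.53×26 = 509.4 + 537.84 + 170.38 + 279.09 + 117.78 = 1614.49
ΣP(Jan 2018)Q(Jan 2018) = 4.40×90 + 5.40×81 + 31.36×7 + 6.24×63 + 3.46×26 = 396 + 437.4 + 219.52 + 393.12 + 89.96 = 1536
L = 1614.49 / 1536 × 100 = 105.1100
Paasche component (current-period weights):
ΣP(Feb 2018)Q(Feb 2018) = 5.66×77 + 6.64×63 + 24.34×9 + 4.43×76 + 4.53×26 = 435.82 + 418.32 + 219.06 + 336.68 + 117.78 = 1527.66
ΣP(Jan 2018)Q(Feb 2018) = 4.40×77 + 5.40×63 + 31.36×9 + 6.24×76 + 3.46×26 = 338.8 + 340.2 + 282.24 + 474.24 + 89.96 = 1525.44
P = 1527.66 / 1525.44 × 100 = 100.1455
Fisher = √(L × P) = √(105.1100 × 100.1455) = 102.5978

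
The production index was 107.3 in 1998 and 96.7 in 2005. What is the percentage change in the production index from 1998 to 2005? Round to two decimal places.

-9.88%

Change = (96.7 − 107.3) / 107.3 × 100
       = -10.6 / 107.3 × 100 = -9.8788%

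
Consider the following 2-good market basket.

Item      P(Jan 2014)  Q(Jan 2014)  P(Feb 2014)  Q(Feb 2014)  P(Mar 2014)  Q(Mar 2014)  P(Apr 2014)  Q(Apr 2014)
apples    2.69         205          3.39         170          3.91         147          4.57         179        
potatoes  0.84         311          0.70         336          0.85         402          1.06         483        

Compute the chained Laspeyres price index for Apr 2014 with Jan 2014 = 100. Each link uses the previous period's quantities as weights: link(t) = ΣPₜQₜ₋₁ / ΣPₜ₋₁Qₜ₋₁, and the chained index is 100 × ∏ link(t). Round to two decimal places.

157.54

Link Jan 2014→Feb 2014:
ΣP(Feb 2014)Q(Jan 2014) = 3.39×205 + 0.70×311 = 694.95 + 217.7 = 912.65
ΣP(Jan 2014)Q(Jan 2014) = 2.69×205 + 0.84×311 = 551.45 + 261.24 = 812.69
link = 912.65/812.69 = 1.122999
Link Feb 2014→Mar 2014:
ΣP(Mar 2014)Q(Feb 2014) = 3.91×170 + 0.85×336 = 664.7 + 285.6 = 950.3
ΣP(Feb 2014)Q(Feb 2014) = 3.39×170 + 0.70×336 = 576.3 + 235.2 = 811.5
link = 950.3/811.5 = 1.171041
Link Mar 2014→Apr 2014:
ΣP(Apr 2014)Q(Mar 2014) = 4.57×147 + 1.06×402 = 671.79 + 426.12 = 1097.91
ΣP(Mar 2014)Q(Mar 2014) = 3.91×147 + 0.85×402 = 574.77 + 341.7 = 916.47
link = 1097.91/916.47 = 1.197977
Chained index = 100 × 1.122999 × 1.171041 × 1.197977 = 157.5433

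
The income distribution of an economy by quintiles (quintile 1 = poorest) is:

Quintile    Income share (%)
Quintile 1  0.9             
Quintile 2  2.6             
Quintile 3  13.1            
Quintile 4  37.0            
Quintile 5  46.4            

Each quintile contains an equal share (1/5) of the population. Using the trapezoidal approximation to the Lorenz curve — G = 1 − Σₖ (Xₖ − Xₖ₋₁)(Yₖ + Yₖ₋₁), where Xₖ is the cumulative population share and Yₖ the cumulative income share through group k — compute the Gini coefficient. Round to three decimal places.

0.502

Cumulative income shares Yₖ: 0.0090, 0.0350, 0.1660, 0.5360, 1.0000
Σ (Xₖ−Xₖ₋₁)(Yₖ+Yₖ₋₁) = (1/5)(0.0090+0.0000) + (1/5)(0.0350+0.0090) + (1/5)(0.1660+0.0350) + (1/5)(0.5360+0.1660) + (1/5)(1.0000+0.5360)
  = 0.0018 + 0.0088 + 0.0402 + 0.1404 + 0.3072 = 0.4984
G = 1 − 0.4984 = 0.5016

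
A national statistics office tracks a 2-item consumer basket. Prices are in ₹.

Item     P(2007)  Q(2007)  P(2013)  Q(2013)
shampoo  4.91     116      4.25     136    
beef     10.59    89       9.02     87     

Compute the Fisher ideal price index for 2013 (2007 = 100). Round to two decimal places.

Laspeyres component (base-period weights):
ΣP(2013)Q(2007) = 4.25×116 + 9.02×89 = 493 + 802.78 = 1295.78
ΣP(2007)Q(2007) = 4.91×116 + 10.59×89 = 569.56 + 942.51 = 1512.07
L = 1295.78 / 1512.07 × 100 = 85.6958
Paasche component (current-period weights):
ΣP(2013)Q(2013) = 4.25×136 + 9.02×87 = 578 + 784.74 = 1362.74
ΣP(2007)Q(2013) = 4.91×136 + 10.59×87 = 667.76 + 921.33 = 1589.09
P = 1362.74 / 1589.09 × 100 = 85.7560
Fisher = √(L × P) = √(85.6958 × 85.7560) = 85.7259

85.73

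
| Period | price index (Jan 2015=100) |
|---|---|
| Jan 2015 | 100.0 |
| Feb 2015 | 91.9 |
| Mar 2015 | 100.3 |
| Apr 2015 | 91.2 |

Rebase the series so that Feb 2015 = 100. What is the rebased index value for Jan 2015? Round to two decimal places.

108.81

Rebased(Jan 2015) = 100.0 / 91.9 × 100 = 108.8139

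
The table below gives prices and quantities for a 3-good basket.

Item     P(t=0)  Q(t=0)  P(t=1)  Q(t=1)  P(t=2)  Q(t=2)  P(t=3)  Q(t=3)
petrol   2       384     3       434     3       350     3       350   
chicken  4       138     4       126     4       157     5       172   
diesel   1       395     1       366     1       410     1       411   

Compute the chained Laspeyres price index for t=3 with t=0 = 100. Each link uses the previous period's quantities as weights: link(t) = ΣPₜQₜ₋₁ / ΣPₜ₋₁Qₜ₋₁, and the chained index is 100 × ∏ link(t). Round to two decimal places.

Link t=0→t=1:
ΣP(t=1)Q(t=0) = 3×384 + 4×138 + 1×395 = 1152 + 552 + 395 = 2099
ΣP(t=0)Q(t=0) = 2×384 + 4×138 + 1×395 = 768 + 552 + 395 = 1715
link = 2099/1715 = 1.223907
Link t=1→t=2:
ΣP(t=2)Q(t=1) = 3×434 + 4×126 + 1×366 = 1302 + 504 + 366 = 2172
ΣP(t=1)Q(t=1) = 3×434 + 4×126 + 1×366 = 1302 + 504 + 366 = 2172
link = 2172/2172 = 1.000000
Link t=2→t=3:
ΣP(t=3)Q(t=2) = 3×350 + 5×157 + 1×410 = 1050 + 785 + 410 = 2245
ΣP(t=2)Q(t=2) = 3×350 + 4×157 + 1×410 = 1050 + 628 + 410 = 2088
link = 2245/2088 = 1.075192
Chained index = 100 × 1.223907 × 1.000000 × 1.075192 = 131.5934

131.59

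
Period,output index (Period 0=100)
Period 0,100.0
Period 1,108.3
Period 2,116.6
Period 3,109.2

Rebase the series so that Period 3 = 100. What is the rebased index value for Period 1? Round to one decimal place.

99.2

Rebased(Period 1) = 108.3 / 109.2 × 100 = 99.1758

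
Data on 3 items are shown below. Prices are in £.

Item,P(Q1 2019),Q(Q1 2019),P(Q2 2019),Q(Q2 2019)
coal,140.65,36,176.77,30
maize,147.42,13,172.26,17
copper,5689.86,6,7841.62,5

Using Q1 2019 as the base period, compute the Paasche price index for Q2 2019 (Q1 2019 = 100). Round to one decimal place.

134.9

Paasche price index uses current-period quantities as weights.
ΣP(Q2 2019)·Q(Q2 2019) = 176.77×30 + 172.26×17 + 7841.62×5 = 5303.1 + 2928.42 + 39208.1 = 47439.62
ΣP(Q1 2019)·Q(Q2 2019) = 140.65×30 + 147.42×17 + 5689.86×5 = 4219.5 + 2506.14 + 28449.3 = 35174.94
Index = 47439.62 / 35174.94 × 100 = 134.8677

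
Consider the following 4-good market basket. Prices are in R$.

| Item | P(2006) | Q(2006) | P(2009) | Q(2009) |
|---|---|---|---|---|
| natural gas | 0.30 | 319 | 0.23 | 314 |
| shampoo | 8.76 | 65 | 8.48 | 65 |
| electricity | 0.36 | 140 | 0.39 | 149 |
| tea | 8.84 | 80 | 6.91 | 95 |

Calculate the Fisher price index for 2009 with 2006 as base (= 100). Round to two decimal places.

86.26

Laspeyres component (base-period weights):
ΣP(2009)Q(2006) = 0.23×319 + 8.48×65 + 0.39×140 + 6.91×80 = 73.37 + 551.2 + 54.6 + 552.8 = 1231.97
ΣP(2006)Q(2006) = 0.30×319 + 8.76×65 + 0.36×140 + 8.84×80 = 95.7 + 569.4 + 50.4 + 707.2 = 1422.7
L = 1231.97 / 1422.7 × 100 = 86.5938
Paasche component (current-period weights):
ΣP(2009)Q(2009) = 0.23×314 + 8.48×65 + 0.39×149 + 6.91×95 = 72.22 + 551.2 + 58.11 + 656.45 = 1337.98
ΣP(2006)Q(2009) = 0.30×314 + 8.76×65 + 0.36×149 + 8.84×95 = 94.2 + 569.4 + 53.64 + 839.8 = 1557.04
P = 1337.98 / 1557.04 × 100 = 85.9310
Fisher = √(L × P) = √(86.5938 × 85.9310) = 86.2618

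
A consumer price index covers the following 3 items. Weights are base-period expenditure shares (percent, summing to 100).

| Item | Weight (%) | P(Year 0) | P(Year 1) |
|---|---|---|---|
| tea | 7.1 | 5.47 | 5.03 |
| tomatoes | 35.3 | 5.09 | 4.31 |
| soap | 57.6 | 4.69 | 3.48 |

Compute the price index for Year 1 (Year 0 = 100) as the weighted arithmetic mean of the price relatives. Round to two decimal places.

79.16

tea: 7.1 × (5.03/5.47) = 7.1 × 0.919561 = 6.5289
tomatoes: 35.3 × (4.31/5.09) = 35.3 × 0.846758 = 29.8906
soap: 57.6 × (3.48/4.69) = 57.6 × 0.742004 = 42.7394
Index = Σ wᵢ·(p₁ᵢ/p₀ᵢ) = 6.5289 + 29.8906 + 42.7394 = 79.1589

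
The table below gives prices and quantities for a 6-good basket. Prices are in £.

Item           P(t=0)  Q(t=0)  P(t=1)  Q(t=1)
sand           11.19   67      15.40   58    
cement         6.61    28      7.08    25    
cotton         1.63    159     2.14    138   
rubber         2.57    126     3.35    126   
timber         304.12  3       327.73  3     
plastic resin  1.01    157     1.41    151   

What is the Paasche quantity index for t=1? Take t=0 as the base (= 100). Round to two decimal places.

93.33

Paasche quantity index uses current-period prices as weights.
ΣP(t=1)·Q(t=1) = 15.40×58 + 7.08×25 + 2.14×138 + 3.35×126 + 327.73×3 + 1.41×151 = 893.2 + 177 + 295.32 + 422.1 + 983.19 + 212.91 = 2983.72
ΣP(t=1)·Q(t=0) = 15.40×67 + 7.08×28 + 2.14×159 + 3.35×126 + 327.73×3 + 1.41×157 = 1031.8 + 198.24 + 340.26 + 422.1 + 983.19 + 221.37 = 3196.96
Index = 2983.72 / 3196.96 × 100 = 93.3299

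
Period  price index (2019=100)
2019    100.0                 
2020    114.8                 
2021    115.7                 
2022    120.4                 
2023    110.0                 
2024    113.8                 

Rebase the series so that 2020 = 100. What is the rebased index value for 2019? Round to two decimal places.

87.11

Rebased(2019) = 100.0 / 114.8 × 100 = 87.1080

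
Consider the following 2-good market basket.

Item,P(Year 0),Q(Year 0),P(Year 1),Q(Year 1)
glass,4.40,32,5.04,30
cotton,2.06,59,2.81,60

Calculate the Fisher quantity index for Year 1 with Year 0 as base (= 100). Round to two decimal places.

97.60

Laspeyres component (base-period weights):
ΣP(Year 0)Q(Year 1) = 4.40×30 + 2.06×60 = 132 + 123.6 = 255.6
ΣP(Year 0)Q(Year 0) = 4.40×32 + 2.06×59 = 140.8 + 121.54 = 262.34
L = 255.6 / 262.34 × 100 = 97.4308
Paasche component (current-period weights):
ΣP(Year 1)Q(Year 1) = 5.04×30 + 2.81×60 = 151.2 + 168.6 = 319.8
ΣP(Year 1)Q(Year 0) = 5.04×32 + 2.81×59 = 161.28 + 165.79 = 327.07
P = 319.8 / 327.07 × 100 = 97.7772
Fisher = √(L × P) = √(97.4308 × 97.7772) = 97.6039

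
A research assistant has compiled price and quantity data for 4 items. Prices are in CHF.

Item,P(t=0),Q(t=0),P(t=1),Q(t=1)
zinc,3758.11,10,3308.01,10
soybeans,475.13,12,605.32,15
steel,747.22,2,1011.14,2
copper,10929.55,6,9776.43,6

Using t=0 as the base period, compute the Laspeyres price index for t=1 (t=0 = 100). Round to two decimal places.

91.55

Laspeyres price index uses base-period quantities as weights.
ΣP(t=1)·Q(t=0) = 3308.01×10 + 605.32×12 + 1011.14×2 + 9776.43×6 = 33080.1 + 7263.84 + 2022.28 + 58658.58 = 101024.8
ΣP(t=0)·Q(t=0) = 3758.11×10 + 475.13×12 + 747.22×2 + 10929.55×6 = 37581.1 + 5701.56 + 1494.44 + 65577.3 = 110354.4
Index = 101024.8 / 110354.4 × 100 = 91.5458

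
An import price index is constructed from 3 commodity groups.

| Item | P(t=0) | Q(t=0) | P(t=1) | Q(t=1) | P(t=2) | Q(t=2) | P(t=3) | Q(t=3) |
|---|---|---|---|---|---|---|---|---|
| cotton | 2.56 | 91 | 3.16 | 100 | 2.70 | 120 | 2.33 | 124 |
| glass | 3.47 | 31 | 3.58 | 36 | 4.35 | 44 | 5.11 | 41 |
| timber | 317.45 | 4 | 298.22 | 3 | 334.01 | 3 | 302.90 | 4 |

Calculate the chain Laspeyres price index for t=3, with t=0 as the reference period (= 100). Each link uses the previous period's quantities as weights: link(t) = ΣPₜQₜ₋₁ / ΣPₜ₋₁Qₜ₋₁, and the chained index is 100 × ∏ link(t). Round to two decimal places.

98.15

Link t=0→t=1:
ΣP(t=1)Q(t=0) = 3.16×91 + 3.58×31 + 298.22×4 = 287.56 + 110.98 + 1192.88 = 1591.42
ΣP(t=0)Q(t=0) = 2.56×91 + 3.47×31 + 317.45×4 = 232.96 + 107.57 + 1269.8 = 1610.33
link = 1591.42/1610.33 = 0.988257
Link t=1→t=2:
ΣP(t=2)Q(t=1) = 2.70×100 + 4.35×36 + 334.01×3 = 270 + 156.6 + 1002.03 = 1428.63
ΣP(t=1)Q(t=1) = 3.16×100 + 3.58×36 + 298.22×3 = 316 + 128.88 + 894.66 = 1339.54
link = 1428.63/1339.54 = 1.066508
Link t=2→t=3:
ΣP(t=3)Q(t=2) = 2.33×120 + 5.11×44 + 302.90×3 = 279.6 + 224.84 + 908.7 = 1413.14
ΣP(t=2)Q(t=2) = 2.70×120 + 4.35×44 + 334.01×3 = 324 + 191.4 + 1002.03 = 1517.43
link = 1413.14/1517.43 = 0.931272
Chained index = 100 × 0.988257 × 1.066508 × 0.931272 = 98.1546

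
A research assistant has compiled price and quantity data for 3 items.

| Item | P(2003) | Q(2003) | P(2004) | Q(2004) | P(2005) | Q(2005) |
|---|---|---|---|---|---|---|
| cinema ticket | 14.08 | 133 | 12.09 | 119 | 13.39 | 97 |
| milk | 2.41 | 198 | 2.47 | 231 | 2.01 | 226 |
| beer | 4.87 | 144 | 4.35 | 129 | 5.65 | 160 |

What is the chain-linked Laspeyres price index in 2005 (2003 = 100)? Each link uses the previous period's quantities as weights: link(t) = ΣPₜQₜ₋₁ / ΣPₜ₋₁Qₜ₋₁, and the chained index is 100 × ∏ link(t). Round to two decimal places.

Link 2003→2004:
ΣP(2004)Q(2003) = 12.09×133 + 2.47×198 + 4.35×144 = 1607.97 + 489.06 + 626.4 = 2723.43
ΣP(2003)Q(2003) = 14.08×133 + 2.41×198 + 4.87×144 = 1872.64 + 477.18 + 701.28 = 3051.1
link = 2723.43/3051.1 = 0.892606
Link 2004→2005:
ΣP(2005)Q(2004) = 13.39×119 + 2.01×231 + 5.65×129 = 1593.41 + 464.31 + 728.85 = 2786.57
ΣP(2004)Q(2004) = 12.09×119 + 2.47×231 + 4.35×129 = 1438.71 + 570.57 + 561.15 = 2570.43
link = 2786.57/2570.43 = 1.084087
Chained index = 100 × 0.892606 × 1.084087 = 96.7663

96.77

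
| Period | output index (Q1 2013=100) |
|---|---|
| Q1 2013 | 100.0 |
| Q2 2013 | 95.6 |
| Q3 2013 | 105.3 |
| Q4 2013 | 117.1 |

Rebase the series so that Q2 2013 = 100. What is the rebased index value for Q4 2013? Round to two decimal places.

122.49

Rebased(Q4 2013) = 117.1 / 95.6 × 100 = 122.4895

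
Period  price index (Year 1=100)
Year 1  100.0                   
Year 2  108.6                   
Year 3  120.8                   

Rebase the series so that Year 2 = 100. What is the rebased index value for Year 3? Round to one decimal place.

111.2

Rebased(Year 3) = 120.8 / 108.6 × 100 = 111.2339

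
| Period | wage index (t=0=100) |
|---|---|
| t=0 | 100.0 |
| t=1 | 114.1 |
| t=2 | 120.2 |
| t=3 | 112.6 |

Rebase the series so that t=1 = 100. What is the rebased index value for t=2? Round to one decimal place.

Rebased(t=2) = 120.2 / 114.1 × 100 = 105.3462

105.3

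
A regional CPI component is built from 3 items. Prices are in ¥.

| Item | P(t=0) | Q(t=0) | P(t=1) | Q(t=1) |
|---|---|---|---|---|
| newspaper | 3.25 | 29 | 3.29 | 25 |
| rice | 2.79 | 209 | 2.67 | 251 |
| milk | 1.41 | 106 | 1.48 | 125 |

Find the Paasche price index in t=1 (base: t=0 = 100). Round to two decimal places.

Paasche price index uses current-period quantities as weights.
ΣP(t=1)·Q(t=1) = 3.29×25 + 2.67×251 + 1.48×125 = 82.25 + 670.17 + 185 = 937.42
ΣP(t=0)·Q(t=1) = 3.25×25 + 2.79×251 + 1.41×125 = 81.25 + 700.29 + 176.25 = 957.79
Index = 937.42 / 957.79 × 100 = 97.8732

97.87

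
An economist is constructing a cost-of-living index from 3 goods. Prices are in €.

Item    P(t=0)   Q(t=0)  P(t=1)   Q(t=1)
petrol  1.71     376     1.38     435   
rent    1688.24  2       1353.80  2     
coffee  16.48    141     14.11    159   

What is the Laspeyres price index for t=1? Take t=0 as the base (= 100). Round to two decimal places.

82.23

Laspeyres price index uses base-period quantities as weights.
ΣP(t=1)·Q(t=0) = 1.38×376 + 1353.80×2 + 14.11×141 = 518.88 + 2707.6 + 1989.51 = 5215.99
ΣP(t=0)·Q(t=0) = 1.71×376 + 1688.24×2 + 16.48×141 = 642.96 + 3376.48 + 2323.68 = 6343.12
Index = 5215.99 / 6343.12 × 100 = 82.2307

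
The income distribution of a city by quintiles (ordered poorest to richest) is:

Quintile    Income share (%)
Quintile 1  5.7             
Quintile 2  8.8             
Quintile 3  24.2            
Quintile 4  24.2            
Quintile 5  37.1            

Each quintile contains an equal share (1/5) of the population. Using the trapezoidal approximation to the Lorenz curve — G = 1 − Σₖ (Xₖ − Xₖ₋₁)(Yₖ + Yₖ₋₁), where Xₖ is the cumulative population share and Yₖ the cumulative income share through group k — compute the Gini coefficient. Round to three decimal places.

0.313

Cumulative income shares Yₖ: 0.0570, 0.1450, 0.3870, 0.6290, 1.0000
Σ (Xₖ−Xₖ₋₁)(Yₖ+Yₖ₋₁) = (1/5)(0.0570+0.0000) + (1/5)(0.1450+0.0570) + (1/5)(0.3870+0.1450) + (1/5)(0.6290+0.3870) + (1/5)(1.0000+0.6290)
  = 0.0114 + 0.0404 + 0.1064 + 0.2032 + 0.3258 = 0.6872
G = 1 − 0.6872 = 0.3128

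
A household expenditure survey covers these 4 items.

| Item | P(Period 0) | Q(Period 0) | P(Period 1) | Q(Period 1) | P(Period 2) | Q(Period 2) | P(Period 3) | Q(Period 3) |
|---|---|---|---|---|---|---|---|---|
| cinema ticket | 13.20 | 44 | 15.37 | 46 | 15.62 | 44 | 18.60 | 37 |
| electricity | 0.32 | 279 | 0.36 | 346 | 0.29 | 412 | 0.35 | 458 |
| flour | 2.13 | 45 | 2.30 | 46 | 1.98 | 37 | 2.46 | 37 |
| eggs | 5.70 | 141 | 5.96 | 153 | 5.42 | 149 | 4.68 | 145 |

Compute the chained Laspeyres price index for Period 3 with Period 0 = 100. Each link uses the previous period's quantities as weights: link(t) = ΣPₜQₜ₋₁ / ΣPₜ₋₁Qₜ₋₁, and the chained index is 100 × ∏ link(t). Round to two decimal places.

Link Period 0→Period 1:
ΣP(Period 1)Q(Period 0) = 15.37×44 + 0.36×279 + 2.30×45 + 5.96×141 = 676.28 + 100.44 + 103.5 + 840.36 = 1720.58
ΣP(Period 0)Q(Period 0) = 13.20×44 + 0.32×279 + 2.13×45 + 5.70×141 = 580.8 + 89.28 + 95.85 + 803.7 = 1569.63
link = 1720.58/1569.63 = 1.096169
Link Period 1→Period 2:
ΣP(Period 2)Q(Period 1) = 15.62×46 + 0.29×346 + 1.98×46 + 5.42×153 = 718.52 + 100.34 + 91.08 + 829.26 = 1739.2
ΣP(Period 1)Q(Period 1) = 15.37×46 + 0.36×346 + 2.30×46 + 5.96×153 = 707.02 + 124.56 + 105.8 + 911.88 = 1849.26
link = 1739.2/1849.26 = 0.940484
Link Period 2→Period 3:
ΣP(Period 3)Q(Period 2) = 18.60×44 + 0.35×412 + 2.46×37 + 4.68×149 = 818.4 + 144.2 + 91.02 + 697.32 = 1750.94
ΣP(Period 2)Q(Period 2) = 15.62×44 + 0.29×412 + 1.98×37 + 5.42×149 = 687.28 + 119.48 + 73.26 + 807.58 = 1687.6
link = 1750.94/1687.6 = 1.037533
Chained index = 100 × 1.096169 × 0.940484 × 1.037533 = 106.9623

106.96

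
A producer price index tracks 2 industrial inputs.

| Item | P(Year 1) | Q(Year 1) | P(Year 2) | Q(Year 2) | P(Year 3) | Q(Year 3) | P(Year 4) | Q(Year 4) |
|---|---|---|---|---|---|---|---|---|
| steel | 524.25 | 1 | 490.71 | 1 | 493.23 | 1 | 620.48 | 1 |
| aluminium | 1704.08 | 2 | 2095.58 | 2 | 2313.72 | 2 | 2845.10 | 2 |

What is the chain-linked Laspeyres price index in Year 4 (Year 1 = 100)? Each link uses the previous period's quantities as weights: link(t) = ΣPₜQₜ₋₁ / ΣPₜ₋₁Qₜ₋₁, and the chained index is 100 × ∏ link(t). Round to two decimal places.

Link Year 1→Year 2:
ΣP(Year 2)Q(Year 1) = 490.71×1 + 2095.58×2 = 490.71 + 4191.16 = 4681.87
ΣP(Year 1)Q(Year 1) = 524.25×1 + 1704.08×2 = 524.25 + 3408.16 = 3932.41
link = 4681.87/3932.41 = 1.190585
Link Year 2→Year 3:
ΣP(Year 3)Q(Year 2) = 493.23×1 + 2313.72×2 = 493.23 + 4627.44 = 5120.67
ΣP(Year 2)Q(Year 2) = 490.71×1 + 2095.58×2 = 490.71 + 4191.16 = 4681.87
link = 5120.67/4681.87 = 1.093723
Link Year 3→Year 4:
ΣP(Year 4)Q(Year 3) = 620.48×1 + 2845.10×2 = 620.48 + 5690.2 = 6310.68
ΣP(Year 3)Q(Year 3) = 493.23×1 + 2313.72×2 = 493.23 + 4627.44 = 5120.67
link = 6310.68/5120.67 = 1.232393
Chained index = 100 × 1.190585 × 1.093723 × 1.232393 = 160.4787

160.48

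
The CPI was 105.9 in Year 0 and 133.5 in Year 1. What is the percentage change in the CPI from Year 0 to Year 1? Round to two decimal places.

26.06%

Change = (133.5 − 105.9) / 105.9 × 100
       = 27.6 / 105.9 × 100 = 26.0623%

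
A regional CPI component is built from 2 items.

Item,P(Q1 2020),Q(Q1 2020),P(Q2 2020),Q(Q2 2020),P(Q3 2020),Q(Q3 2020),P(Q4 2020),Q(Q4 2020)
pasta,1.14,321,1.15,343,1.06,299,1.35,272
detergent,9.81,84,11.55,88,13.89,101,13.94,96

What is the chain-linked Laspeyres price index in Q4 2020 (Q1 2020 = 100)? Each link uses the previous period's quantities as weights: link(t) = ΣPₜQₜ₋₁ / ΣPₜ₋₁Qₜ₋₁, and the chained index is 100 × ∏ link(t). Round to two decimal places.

Link Q1 2020→Q2 2020:
ΣP(Q2 2020)Q(Q1 2020) = 1.15×321 + 11.55×84 = 369.15 + 970.2 = 1339.35
ΣP(Q1 2020)Q(Q1 2020) = 1.14×321 + 9.81×84 = 365.94 + 824.04 = 1189.98
link = 1339.35/1189.98 = 1.125523
Link Q2 2020→Q3 2020:
ΣP(Q3 2020)Q(Q2 2020) = 1.06×343 + 13.89×88 = 363.58 + 1222.32 = 1585.9
ΣP(Q2 2020)Q(Q2 2020) = 1.15×343 + 11.55×88 = 394.45 + 1016.4 = 1410.85
link = 1585.9/1410.85 = 1.124074
Link Q3 2020→Q4 2020:
ΣP(Q4 2020)Q(Q3 2020) = 1.35×299 + 13.94×101 = 403.65 + 1407.94 = 1811.59
ΣP(Q3 2020)Q(Q3 2020) = 1.06×299 + 13.89×101 = 316.94 + 1402.89 = 1719.83
link = 1811.59/1719.83 = 1.053354
Chained index = 100 × 1.125523 × 1.124074 × 1.053354 = 133.2674

133.27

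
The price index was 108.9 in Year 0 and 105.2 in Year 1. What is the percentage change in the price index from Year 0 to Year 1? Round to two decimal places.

Change = (105.2 − 108.9) / 108.9 × 100
       = -3.7 / 108.9 × 100 = -3.3976%

-3.40%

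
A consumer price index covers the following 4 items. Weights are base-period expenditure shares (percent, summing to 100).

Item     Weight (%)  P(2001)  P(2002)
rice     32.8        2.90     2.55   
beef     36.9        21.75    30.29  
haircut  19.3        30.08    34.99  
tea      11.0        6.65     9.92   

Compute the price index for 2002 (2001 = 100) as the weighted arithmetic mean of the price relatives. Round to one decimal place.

rice: 32.8 × (2.55/2.90) = 32.8 × 0.879310 = 28.8414
beef: 36.9 × (30.29/21.75) = 36.9 × 1.392644 = 51.3886
haircut: 19.3 × (34.99/30.08) = 19.3 × 1.163231 = 22.4504
tea: 11.0 × (9.92/6.65) = 11.0 × 1.491729 = 16.4090
Index = Σ wᵢ·(p₁ᵢ/p₀ᵢ) = 28.8414 + 51.3886 + 22.4504 + 16.4090 = 119.0893

119.1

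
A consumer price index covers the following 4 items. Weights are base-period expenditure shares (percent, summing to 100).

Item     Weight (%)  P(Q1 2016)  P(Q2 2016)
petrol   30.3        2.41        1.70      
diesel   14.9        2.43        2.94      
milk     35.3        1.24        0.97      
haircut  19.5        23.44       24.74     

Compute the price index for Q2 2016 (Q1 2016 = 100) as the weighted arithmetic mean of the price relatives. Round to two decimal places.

petrol: 30.3 × (1.70/2.41) = 30.3 × 0.705394 = 21.3734
diesel: 14.9 × (2.94/2.43) = 14.9 × 1.209877 = 18.0272
milk: 35.3 × (0.97/1.24) = 35.3 × 0.782258 = 27.6137
haircut: 19.5 × (24.74/23.44) = 19.5 × 1.055461 = 20.5815
Index = Σ wᵢ·(p₁ᵢ/p₀ᵢ) = 21.3734 + 18.0272 + 27.6137 + 20.5815 = 87.5958

87.60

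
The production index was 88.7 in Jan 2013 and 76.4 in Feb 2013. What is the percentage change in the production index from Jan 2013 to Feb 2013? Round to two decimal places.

-13.87%

Change = (76.4 − 88.7) / 88.7 × 100
       = -12.3 / 88.7 × 100 = -13.8670%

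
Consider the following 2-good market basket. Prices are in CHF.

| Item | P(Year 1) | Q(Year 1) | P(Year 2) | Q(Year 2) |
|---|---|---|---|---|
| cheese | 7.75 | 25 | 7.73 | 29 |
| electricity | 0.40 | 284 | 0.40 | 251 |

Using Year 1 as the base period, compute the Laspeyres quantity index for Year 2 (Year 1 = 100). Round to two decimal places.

105.79

Laspeyres quantity index uses base-period prices as weights.
ΣP(Year 1)·Q(Year 2) = 7.75×29 + 0.40×251 = 224.75 + 100.4 = 325.15
ΣP(Year 1)·Q(Year 1) = 7.75×25 + 0.40×284 = 193.75 + 113.6 = 307.35
Index = 325.15 / 307.35 × 100 = 105.7914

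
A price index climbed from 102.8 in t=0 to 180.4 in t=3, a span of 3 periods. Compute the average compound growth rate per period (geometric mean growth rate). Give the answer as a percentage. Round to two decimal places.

20.62%

Growth factor = (180.4/102.8)^(1/3) = (1.754864)^(1/3) = 1.206187
Growth rate = 1.206187 − 1 = 0.206187 = 20.6187%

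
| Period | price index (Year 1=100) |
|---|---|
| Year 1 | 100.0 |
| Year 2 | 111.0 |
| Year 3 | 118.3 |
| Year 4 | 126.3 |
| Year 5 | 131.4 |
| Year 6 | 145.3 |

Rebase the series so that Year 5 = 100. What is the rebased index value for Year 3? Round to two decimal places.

90.03

Rebased(Year 3) = 118.3 / 131.4 × 100 = 90.0304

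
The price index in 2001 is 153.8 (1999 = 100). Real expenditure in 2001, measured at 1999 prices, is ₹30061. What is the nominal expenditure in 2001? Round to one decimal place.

46233.8

Nominal = Real × (Index/100) = 30061 × (153.8/100)
        = 30061 × 1.538 = 46233.8180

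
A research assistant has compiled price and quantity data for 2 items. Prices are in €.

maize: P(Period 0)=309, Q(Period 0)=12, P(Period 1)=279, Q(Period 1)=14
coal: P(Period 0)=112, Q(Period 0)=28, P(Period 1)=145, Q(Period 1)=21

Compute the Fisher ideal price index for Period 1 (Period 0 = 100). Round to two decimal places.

Laspeyres component (base-period weights):
ΣP(Period 1)Q(Period 0) = 279×12 + 145×28 = 3348 + 4060 = 7408
ΣP(Period 0)Q(Period 0) = 309×12 + 112×28 = 3708 + 3136 = 6844
L = 7408 / 6844 × 100 = 108.2408
Paasche component (current-period weights):
ΣP(Period 1)Q(Period 1) = 279×14 + 145×21 = 3906 + 3045 = 6951
ΣP(Period 0)Q(Period 1) = 309×14 + 112×21 = 4326 + 2352 = 6678
P = 6951 / 6678 × 100 = 104.0881
Fisher = √(L × P) = √(108.2408 × 104.0881) = 106.1441

106.14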